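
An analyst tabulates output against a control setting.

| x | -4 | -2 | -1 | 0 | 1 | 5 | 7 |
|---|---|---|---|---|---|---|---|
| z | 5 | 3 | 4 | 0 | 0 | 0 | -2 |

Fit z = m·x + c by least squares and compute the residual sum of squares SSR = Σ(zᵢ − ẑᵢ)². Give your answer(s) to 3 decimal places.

Compute the Gram sums: Σx·x = 96, Σx = 6, Σ1 = 7.
Moment sums: Σx·z = -44, Σz = 10.
Normal equations: [[96, 6]; [6, 7]]·[m, c]ᵀ = [-44, 10]ᵀ.
Δ = 96·7 − 6² = 636.
m = ((-44)·7 − 6·10)/636 = -92/159; c = (96·10 − 6·(-44))/636 = 102/53.
Residuals: 121/159, -13/159, 238/159, -102/53, -214/159, 154/159, 20/159; SSR = 1478/159.

SSR = 9.296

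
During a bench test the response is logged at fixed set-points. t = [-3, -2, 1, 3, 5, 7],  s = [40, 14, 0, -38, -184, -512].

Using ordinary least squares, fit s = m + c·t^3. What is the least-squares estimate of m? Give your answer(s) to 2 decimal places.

The normal system AᵀA·[m, c]ᵀ = Aᵀs is [[6, 461]; [461, 134797]]·[m, c]ᵀ = [-680, -200834]ᵀ.
det = 6·134797 − 461² = 596261.
m = ((-680)·134797 − 461·(-200834))/596261 = 922514/596261; c = (6·(-200834) − 461·(-680))/596261 = -891524/596261.

m = 1.55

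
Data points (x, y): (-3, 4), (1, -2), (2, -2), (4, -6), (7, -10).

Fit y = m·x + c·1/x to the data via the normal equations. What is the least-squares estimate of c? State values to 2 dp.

c = -0.15

AᵀA·[m, c]ᵀ = Aᵀy reads: 79·m + 5·c = -112;  5·m + (10189/7056)·c = -305/42.
(Σx·x = 79, Σx·1/x = 5, Σ1/x·1/x = 10189/7056, Σx·y = -112, Σ1/x·y = -305/42.)
det = 79·(10189/7056) − 5² = 628531/7056.
m = ((-112)·(10189/7056) − 5·(-305/42))/(628531/7056) = -884968/628531; c = (79·(-305/42) − 5·(-112))/(628531/7056) = -96600/628531.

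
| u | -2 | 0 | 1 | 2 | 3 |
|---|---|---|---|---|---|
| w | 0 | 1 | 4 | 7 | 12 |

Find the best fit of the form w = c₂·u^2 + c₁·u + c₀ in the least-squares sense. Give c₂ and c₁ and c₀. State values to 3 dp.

c₂ = 0.589, c₁ = 1.810, c₀ = 1.231

Setting ∂/∂c₂ … = 0 gives: 114·c₂ + 28·c₁ + 18·c₀ = 140;  28·c₂ + 18·c₁ + 4·c₀ = 54;  18·c₂ + 4·c₁ + 5·c₀ = 24.
(Σu^2·u^2 = 114, Σu^2·u = 28, Σu^2 = 18, Σu·u = 18, Σu = 4, Σ1 = 5, Σu^2·w = 140, Σu·w = 54, Σw = 24.)
Inverting the 3×3 Gram matrix, [c₂, c₁, c₀]ᵀ = [400/679, 1229/679, 836/679]ᵀ.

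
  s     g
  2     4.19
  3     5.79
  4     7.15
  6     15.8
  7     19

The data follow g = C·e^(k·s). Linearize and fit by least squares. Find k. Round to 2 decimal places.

Let Y = ln g. Fitting Y = k·s + ln C by least squares:
Σs = 22.0000, Σ(s)² = 114.0000, Σln g = 10.8604, Σs·ln g = 53.1734.
Equations: 114.0000·k + 22.0000·ln C = 53.1734;  22.0000·k + 5·ln C = 10.8604.
Δ = 114.0000·5 − (22.0000)² = 86.0000; k = (53.1734·5 − 22.0000·10.8604)/86.0000 = 0.31324, ln C = (114.0000·10.8604 − 22.0000·53.1734)/86.0000 = 0.79384.

k = 0.31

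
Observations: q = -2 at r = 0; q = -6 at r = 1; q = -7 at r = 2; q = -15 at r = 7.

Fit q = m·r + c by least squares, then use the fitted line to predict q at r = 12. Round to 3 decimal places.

With design matrix M, MᵀM = [[54, 10]; [10, 4]] and Mᵀq = [-125, -30]ᵀ.
Δ = 54·4 − 10² = 116.
m = ((-125)·4 − 10·(-30))/116 = -50/29; c = (54·(-30) − 10·(-125))/116 = -185/58.
At r = 12: q̂ = (-50/29)·(12) + (-185/58)·(1) = -1385/58.

q̂ = -23.879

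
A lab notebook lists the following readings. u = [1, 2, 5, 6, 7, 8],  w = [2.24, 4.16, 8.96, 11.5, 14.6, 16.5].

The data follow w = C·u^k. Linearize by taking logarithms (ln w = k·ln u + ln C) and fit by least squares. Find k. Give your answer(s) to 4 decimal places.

With ln wᵢ as the transformed response and ln uᵢ as the regressor:
Σln u = 8.1197, Σ(ln u)² = 14.3918, Σln w = 12.3515, Σln u·ln w = 19.9398.
Equations: 14.3918·k + 8.1197·ln C = 19.9398;  8.1197·k + 6·ln C = 12.3515.
Solving (det = 20.4213): k = 0.94746, ln C = 0.77640.

k = 0.9475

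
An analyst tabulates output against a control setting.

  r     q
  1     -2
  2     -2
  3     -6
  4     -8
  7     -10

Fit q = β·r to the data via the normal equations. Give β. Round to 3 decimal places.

β = -1.595

The normal equations are: 79·β = -126.
Hence β = -126 / 79 ≈ -1.59494.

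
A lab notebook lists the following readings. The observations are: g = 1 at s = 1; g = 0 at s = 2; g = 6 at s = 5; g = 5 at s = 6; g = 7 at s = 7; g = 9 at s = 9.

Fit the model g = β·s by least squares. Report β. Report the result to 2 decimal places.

β = 0.97

MᵀM·[β]ᵀ = Mᵀg reads: 196·β = 191.
(Σs·s = 196, Σs·g = 191.)
β = 191/196 = 0.97449.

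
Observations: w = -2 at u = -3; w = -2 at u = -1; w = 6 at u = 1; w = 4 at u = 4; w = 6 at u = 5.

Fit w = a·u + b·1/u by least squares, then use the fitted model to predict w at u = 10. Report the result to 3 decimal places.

Setting ∂/∂a … = 0 gives: 52·a + 5·b = 60;  5·a + (7969/3600)·b = 163/15.
det = 52·(7969/3600) − 5² = 81097/900.
a = (60·(7969/3600) − 5·(163/15))/(81097/900) = 70635/81097; b = (52·(163/15) − 5·60)/(81097/900) = 238560/81097.
At u = 10: ŵ = (70635/81097)·(10) + (238560/81097)·(1/10) = 730206/81097.

ŵ = 9.004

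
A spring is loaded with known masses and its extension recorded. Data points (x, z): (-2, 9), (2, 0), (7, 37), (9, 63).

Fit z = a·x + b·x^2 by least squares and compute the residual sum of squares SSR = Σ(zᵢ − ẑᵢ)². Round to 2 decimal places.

SSR = 3.84

Compute the Gram sums: Σx·x = 138, Σx·x^2 = 1072, Σx^2·x^2 = 8994.
And Σx·z = 808, Σx^2·z = 6952.
AᵀA·[a, b]ᵀ = Aᵀz becomes [[138, 1072]; [1072, 8994]]·[a, b]ᵀ = [808, 6952]ᵀ.
Determinant 138·8994 − 1072² = 91988.
a = (808·8994 − 1072·6952)/91988 = -46348/22997; b = (138·6952 − 1072·808)/91988 = 23300/22997.
Residuals: 21077/22997, -504/22997, 33625/22997, -21357/22997; SSR = 88327/22997.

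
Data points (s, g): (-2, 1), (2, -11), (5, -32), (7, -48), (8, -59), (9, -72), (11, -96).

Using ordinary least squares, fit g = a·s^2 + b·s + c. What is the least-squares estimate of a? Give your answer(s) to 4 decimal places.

Setting ∂/∂a … = 0 gives: 28356·a + 3040·b + 348·c = -24416;  3040·a + 348·b + 40·c = -2696;  348·a + 40·b + 7·c = -317.
(Σs^2·s^2 = 28356, Σs^2·s = 3040, Σs^2 = 348, Σs·s = 348, Σs = 40, Σ1 = 7, Σs^2·g = -24416, Σs·g = -2696, Σg = -317.)
Row-reducing yields a = -45403/93989, b = -296428/93989, c = -305307/93989.

a = -0.4831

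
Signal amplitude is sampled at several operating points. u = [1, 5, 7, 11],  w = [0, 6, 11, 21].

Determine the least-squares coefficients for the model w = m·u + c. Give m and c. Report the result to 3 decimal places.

From the data, Σu·u = 196, Σu = 24, Σ1 = 4.
And Σu·w = 338, Σw = 38.
AᵀA·[m, c]ᵀ = Aᵀw becomes [[196, 24]; [24, 4]]·[m, c]ᵀ = [338, 38]ᵀ.
Δ = 196·4 − 24² = 208.
m = (338·4 − 24·38)/208 = 55/26; c = (196·38 − 24·338)/208 = -83/26.

m = 2.115, c = -3.192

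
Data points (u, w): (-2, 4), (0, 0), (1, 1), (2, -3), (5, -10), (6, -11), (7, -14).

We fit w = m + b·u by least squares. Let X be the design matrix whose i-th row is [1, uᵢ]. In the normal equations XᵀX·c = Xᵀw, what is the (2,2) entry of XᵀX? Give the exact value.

Row 2 ↔ basis u, column 2 ↔ basis u, so (XᵀX)_{2,2} = Σᵢ (u)·(u) = (-2)·(-2) + (0)·(0) + (1)·(1) + (2)·(2) + (5)·(5) + (6)·(6) + (7)·(7) = 119.

119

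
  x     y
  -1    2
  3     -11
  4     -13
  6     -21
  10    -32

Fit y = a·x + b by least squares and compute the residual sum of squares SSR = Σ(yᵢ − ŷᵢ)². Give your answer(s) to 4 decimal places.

From the data, Σx·x = 162, Σx = 22, Σ1 = 5.
And Σx·y = -533, Σy = -75.
MᵀM·[a, b]ᵀ = Mᵀy becomes [[162, 22]; [22, 5]]·[a, b]ᵀ = [-533, -75]ᵀ.
Determinant 162·5 − 22² = 326.
a = ((-533)·5 − 22·(-75))/326 = -1015/326; b = (162·(-75) − 22·(-533))/326 = -212/163.
Residuals: 61/326, -117/326, 123/163, -166/163, 71/163; SSR = 639/326.

SSR = 1.9601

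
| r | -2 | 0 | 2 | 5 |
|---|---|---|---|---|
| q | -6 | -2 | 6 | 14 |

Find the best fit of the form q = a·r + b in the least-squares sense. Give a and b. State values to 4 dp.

AᵀA·[a, b]ᵀ = Aᵀq reads: 33·a + 5·b = 94;  5·a + 4·b = 12.
det = 33·4 − 5² = 107.
a = (94·4 − 5·12)/107 = 316/107; b = (33·12 − 5·94)/107 = -74/107.

a = 2.9533, b = -0.6916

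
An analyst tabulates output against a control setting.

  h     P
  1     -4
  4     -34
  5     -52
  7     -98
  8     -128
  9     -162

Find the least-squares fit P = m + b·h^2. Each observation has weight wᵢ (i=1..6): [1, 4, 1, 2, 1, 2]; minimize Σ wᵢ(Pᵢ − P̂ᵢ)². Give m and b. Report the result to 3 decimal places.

m = -2.355, b = -1.966

XᵀWX·[m, b]ᵀ = XᵀWP reads: 11·m + 414·b = -840;  414·m + 23670·b = -47520.
(Σwᵢ·1 = 11, Σwᵢ·h^2 = 414, Σwᵢ·h^2·h^2 = 23670, Σwᵢ·P = -840, Σwᵢ·h^2·P = -47520.)
Δ = 11·23670 − 414² = 88974.
m = ((-840)·23670 − 414·(-47520))/88974 = -11640/4943; b = (11·(-47520) − 414·(-840))/88974 = -9720/4943.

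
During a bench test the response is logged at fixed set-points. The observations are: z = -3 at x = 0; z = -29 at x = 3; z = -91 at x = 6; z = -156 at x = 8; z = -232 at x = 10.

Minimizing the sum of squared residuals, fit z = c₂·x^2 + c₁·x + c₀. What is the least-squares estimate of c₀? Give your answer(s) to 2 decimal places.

c₀ = -2.83

The normal system MᵀM·[c₂, c₁, c₀]ᵀ = Mᵀz is [[15473, 1755, 209]; [1755, 209, 27]; [209, 27, 5]]·[c₂, c₁, c₀]ᵀ = [-36721, -4201, -511]ᵀ.
Row-reducing yields c₂ = -14127/6956, c₁ = -18649/6956, c₀ = -9845/3478.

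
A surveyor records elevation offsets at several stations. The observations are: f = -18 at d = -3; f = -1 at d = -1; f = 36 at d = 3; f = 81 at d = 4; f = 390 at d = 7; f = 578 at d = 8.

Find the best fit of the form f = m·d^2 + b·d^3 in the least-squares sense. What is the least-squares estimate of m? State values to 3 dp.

m = 0.971

Setting ∂/∂m … = 0 gives: 6916·m + 50598·b = 57559;  50598·m + 385348·b = 436349.
Δ = 6916·385348 − 50598² = 104909164.
m = (57559·385348 − 50598·436349)/104909164 = 1184405/1219874; b = (6916·436349 − 50598·57559)/104909164 = 1225807/1219874.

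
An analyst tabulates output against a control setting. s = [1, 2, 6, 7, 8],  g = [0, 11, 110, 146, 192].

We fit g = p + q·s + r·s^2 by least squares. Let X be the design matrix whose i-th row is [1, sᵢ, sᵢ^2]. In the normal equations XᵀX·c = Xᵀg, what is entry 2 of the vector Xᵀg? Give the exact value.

Entry 2 ↔ basis s, so (Xᵀg)_{2} = Σᵢ (s)·gᵢ = (1)·(0) + (2)·(11) + (6)·(110) + (7)·(146) + (8)·(192) = 3240.

3240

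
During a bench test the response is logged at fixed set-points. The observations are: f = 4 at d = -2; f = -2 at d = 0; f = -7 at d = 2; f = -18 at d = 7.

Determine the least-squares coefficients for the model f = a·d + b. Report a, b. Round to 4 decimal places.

a = -2.4078, b = -1.5363

Compute the Gram sums: Σd·d = 57, Σd = 7, Σ1 = 4.
Right-hand side: Σd·f = -148, Σf = -23.
Eliminating b: 4·(row 1) − 7·(row 2) gives 179·a = 4·(-148) − 7·(-23) = -431, so a = -431/179.
Then b = ((-23) − 7·(-431/179))/4 = -275/179.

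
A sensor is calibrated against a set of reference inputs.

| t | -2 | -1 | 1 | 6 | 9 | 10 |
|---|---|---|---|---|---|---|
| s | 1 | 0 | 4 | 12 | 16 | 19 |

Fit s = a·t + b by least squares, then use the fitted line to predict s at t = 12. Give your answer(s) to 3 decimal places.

ŝ = 21.305

From the data, Σt·t = 223, Σt = 23, Σ1 = 6.
For Mᵀs: Σt·s = 408, Σs = 52.
Eliminating b: 6·(row 1) − 23·(row 2) gives 809·a = 6·408 − 23·52 = 1252, so a = 1252/809.
Then b = (52 − 23·(1252/809))/6 = 2212/809.
At t = 12: ŝ = (1252/809)·(12) + (2212/809)·(1) = 17236/809.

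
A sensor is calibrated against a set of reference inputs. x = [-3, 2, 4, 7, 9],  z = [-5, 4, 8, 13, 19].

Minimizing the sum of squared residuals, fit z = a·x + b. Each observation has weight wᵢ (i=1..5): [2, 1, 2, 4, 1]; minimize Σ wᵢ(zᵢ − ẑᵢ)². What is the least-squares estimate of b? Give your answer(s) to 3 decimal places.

Sums needed: Σwᵢ·x·x = 331, Σwᵢ·x = 41, Σwᵢ·1 = 10.
Moment sums: Σwᵢ·x·z = 637, Σwᵢ·z = 81.
Normal equations: [[331, 41]; [41, 10]]·[a, b]ᵀ = [637, 81]ᵀ.
Δ = 331·10 − 41² = 1629.
a = (637·10 − 41·81)/1629 = 3049/1629; b = (331·81 − 41·637)/1629 = 694/1629.

b = 0.426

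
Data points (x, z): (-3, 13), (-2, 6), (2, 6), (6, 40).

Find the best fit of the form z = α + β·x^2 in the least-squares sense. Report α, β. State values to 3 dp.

Setting ∂/∂α … = 0 gives: 4·α + 53·β = 65;  53·α + 1409·β = 1605.
det = 4·1409 − 53² = 2827.
α = (65·1409 − 53·1605)/2827 = 6520/2827; β = (4·1605 − 53·65)/2827 = 2975/2827.

α = 2.306, β = 1.052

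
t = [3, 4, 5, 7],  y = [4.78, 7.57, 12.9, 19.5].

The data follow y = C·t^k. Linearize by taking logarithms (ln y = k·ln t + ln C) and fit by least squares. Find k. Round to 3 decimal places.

Let Y = ln y. Fitting Y = k·ln t + ln C by least squares:
Σln t = 6.0403, Σ(ln t)² = 9.5056, Σln y = 9.1163, Σln t·ln y = 14.4207.
Normal system: [[9.5056, 6.0403]; [6.0403, 4]]·[k, ln C]ᵀ = [14.4207, 9.1163]ᵀ.
Slope k = (n·Σln t·ln y − Σln t·Σln y)/(n·Σ(ln t)² − (Σln t)²) = (4·14.4207 − 6.0403·9.1163)/1.5378 = 1.70255; ln C = (Σln y − k·Σln t)/n = -0.29189.

k = 1.703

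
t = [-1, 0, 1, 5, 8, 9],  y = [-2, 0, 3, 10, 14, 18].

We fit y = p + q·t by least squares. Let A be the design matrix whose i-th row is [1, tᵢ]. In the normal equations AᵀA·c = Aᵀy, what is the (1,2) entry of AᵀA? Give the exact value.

22

Row 1 ↔ basis 1, column 2 ↔ basis t, so (AᵀA)_{1,2} = Σᵢ t = (1)·(-1) + (1)·(0) + (1)·(1) + (1)·(5) + (1)·(8) + (1)·(9) = 22.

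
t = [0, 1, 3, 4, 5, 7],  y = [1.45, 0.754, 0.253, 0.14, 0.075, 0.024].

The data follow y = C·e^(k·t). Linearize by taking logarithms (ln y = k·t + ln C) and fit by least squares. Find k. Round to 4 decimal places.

Linearized form: ln y = k·t + ln C. From the 6 transformed points,
AᵀA = [[100.0000, 20.0000]; [20.0000, 6]], rhs = [-51.3292, -9.5712]ᵀ  (here Σt = 20.0000, Σ(t)² = 100.0000, Σln y = -9.5712, Σt·ln y = -51.3292).
Slope k = (n·Σt·ln y − Σt·Σln y)/(n·Σ(t)² − (Σt)²) = (6·-51.3292 − 20.0000·-9.5712)/200.0000 = -0.58275; ln C = (Σln y − k·Σt)/n = 0.34729.

k = -0.5828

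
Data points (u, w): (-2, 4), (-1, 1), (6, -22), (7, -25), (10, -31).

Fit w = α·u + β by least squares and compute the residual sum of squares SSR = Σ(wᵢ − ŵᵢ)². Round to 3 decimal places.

The normal system XᵀX·[α, β]ᵀ = Xᵀw is [[190, 20]; [20, 5]]·[α, β]ᵀ = [-626, -73]ᵀ.
Eliminating β: 5·(row 1) − 20·(row 2) gives 550·α = 5·(-626) − 20·(-73) = -1670, so α = -167/55.
Then β = ((-73) − 20·(-167/55))/5 = -27/11.
Residuals: 21/55, 23/55, -73/55, -71/55, 20/11; SSR = 388/55.

SSR = 7.055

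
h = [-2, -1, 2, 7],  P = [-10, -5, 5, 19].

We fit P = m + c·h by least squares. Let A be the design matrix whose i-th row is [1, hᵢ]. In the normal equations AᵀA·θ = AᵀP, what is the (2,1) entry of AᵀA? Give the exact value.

6

Row 2 ↔ basis h, column 1 ↔ basis 1, so (AᵀA)_{2,1} = Σᵢ h = (-2)·(1) + (-1)·(1) + (2)·(1) + (7)·(1) = 6.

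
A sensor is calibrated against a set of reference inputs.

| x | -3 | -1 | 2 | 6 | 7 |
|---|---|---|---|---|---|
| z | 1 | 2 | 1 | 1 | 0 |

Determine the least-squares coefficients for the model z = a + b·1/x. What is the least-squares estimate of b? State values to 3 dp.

b = -0.844

Compute the Gram sums: Σ1 = 5, Σ1/x = -11/21, Σ1/x·1/x = 1243/882.
And Σz = 5, Σ1/x·z = -5/3.
Normal equations: [[5, -11/21]; [-11/21, 1243/882]]·[a, b]ᵀ = [5, -5/3]ᵀ.
det = 5·(1243/882) − (-11/21)² = 1991/294.
a = (5·(1243/882) − (-11/21)·(-5/3))/(1991/294) = 165/181; b = (5·(-5/3) − (-11/21)·5)/(1991/294) = -1680/1991.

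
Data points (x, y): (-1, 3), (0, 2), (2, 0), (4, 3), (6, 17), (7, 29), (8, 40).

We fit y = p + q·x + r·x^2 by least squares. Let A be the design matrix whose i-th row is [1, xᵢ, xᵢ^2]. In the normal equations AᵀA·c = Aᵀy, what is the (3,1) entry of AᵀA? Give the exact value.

170

Row 3 ↔ basis x^2, column 1 ↔ basis 1, so (AᵀA)_{3,1} = Σᵢ x^2 = (1)·(1) + (0)·(1) + (4)·(1) + (16)·(1) + (36)·(1) + (49)·(1) + (64)·(1) = 170.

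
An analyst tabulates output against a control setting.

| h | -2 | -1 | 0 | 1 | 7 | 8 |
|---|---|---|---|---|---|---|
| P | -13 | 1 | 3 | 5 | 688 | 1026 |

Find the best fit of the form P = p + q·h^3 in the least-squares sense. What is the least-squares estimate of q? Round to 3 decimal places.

The normal system AᵀA·[p, q]ᵀ = AᵀP is [[6, 847]; [847, 379859]]·[p, q]ᵀ = [1710, 761404]ᵀ.
Eliminating q: 379859·(row 1) − 847·(row 2) gives 1561745·p = 379859·1710 − 847·761404 = 4649702, so p = 4649702/1561745.
Then q = (761404 − 847·(4649702/1561745))/379859 = 3120054/1561745.

q = 1.998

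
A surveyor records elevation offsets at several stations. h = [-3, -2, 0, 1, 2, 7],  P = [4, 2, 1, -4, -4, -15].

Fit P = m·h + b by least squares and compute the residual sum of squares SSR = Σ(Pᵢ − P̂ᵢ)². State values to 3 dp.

With design matrix X, XᵀX = [[67, 5]; [5, 6]] and XᵀP = [-133, -16]ᵀ.
Eliminating b: 6·(row 1) − 5·(row 2) gives 377·m = 6·(-133) − 5·(-16) = -718, so m = -718/377.
Then b = ((-16) − 5·(-718/377))/6 = -407/377.
Residuals: -239/377, -275/377, 784/377, -383/377, 335/377, -222/377; SSR = 2800/377.

SSR = 7.427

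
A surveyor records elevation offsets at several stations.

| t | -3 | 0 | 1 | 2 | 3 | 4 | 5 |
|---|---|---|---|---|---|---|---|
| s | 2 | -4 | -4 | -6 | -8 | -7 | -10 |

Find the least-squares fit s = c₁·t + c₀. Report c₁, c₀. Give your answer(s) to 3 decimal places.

c₁ = -1.395, c₀ = -2.895

Entries of XᵀX: Σt·t = 64, Σt = 12, Σ1 = 7.
Moment sums: Σt·s = -124, Σs = -37.
Determinant 64·7 − 12² = 304.
c₁ = ((-124)·7 − 12·(-37))/304 = -53/38; c₀ = (64·(-37) − 12·(-124))/304 = -55/19.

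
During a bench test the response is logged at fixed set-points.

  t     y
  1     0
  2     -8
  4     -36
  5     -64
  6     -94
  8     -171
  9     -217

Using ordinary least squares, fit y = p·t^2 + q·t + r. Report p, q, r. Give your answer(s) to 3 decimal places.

p = -2.865, q = 1.442, r = 1.423

Compute the Gram sums: Σt^2·t^2 = 12851, Σt^2·t = 1655, Σt^2 = 227, Σt·t = 227, Σt = 35, Σ1 = 7.
Moment sums: Σt^2·y = -34113, Σt·y = -4365, Σy = -590.
Solving the 3×3 system (Gaussian elimination) gives p = -149/52, q = 75/52, r = 37/26.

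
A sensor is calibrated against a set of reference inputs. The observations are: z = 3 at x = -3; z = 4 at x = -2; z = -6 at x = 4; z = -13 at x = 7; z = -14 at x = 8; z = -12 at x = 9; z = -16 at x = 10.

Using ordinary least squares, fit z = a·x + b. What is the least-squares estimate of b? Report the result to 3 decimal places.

Entries of AᵀA: Σx·x = 323, Σx = 33, Σ1 = 7.
Moment sums: Σx·z = -512, Σz = -54.
So AᵀA·[a, b]ᵀ = Aᵀz: [[323, 33]; [33, 7]]·[a, b]ᵀ = [-512, -54]ᵀ.
Δ = 323·7 − 33² = 1172.
a = ((-512)·7 − 33·(-54))/1172 = -901/586; b = (323·(-54) − 33·(-512))/1172 = -273/586.

b = -0.466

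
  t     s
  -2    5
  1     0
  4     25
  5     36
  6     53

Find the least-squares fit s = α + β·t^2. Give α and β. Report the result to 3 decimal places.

Sums needed: Σ1 = 5, Σt^2 = 82, Σt^2·t^2 = 2194.
And Σs = 119, Σt^2·s = 3228.
So AᵀA·[α, β]ᵀ = Aᵀs: [[5, 82]; [82, 2194]]·[α, β]ᵀ = [119, 3228]ᵀ.
Eliminating β: 2194·(row 1) − 82·(row 2) gives 4246·α = 2194·119 − 82·3228 = -3610, so α = -1805/2123.
Then β = (3228 − 82·(-1805/2123))/2194 = 3191/2123.

α = -0.850, β = 1.503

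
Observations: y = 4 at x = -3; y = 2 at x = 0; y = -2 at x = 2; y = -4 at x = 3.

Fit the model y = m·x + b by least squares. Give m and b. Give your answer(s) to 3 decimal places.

Forming AᵀA = [[22, 2]; [2, 4]] and Aᵀy = [-28, 0]ᵀ gives AᵀA·[m, b]ᵀ = Aᵀy.
Eliminating b: 4·(row 1) − 2·(row 2) gives 84·m = 4·(-28) − 2·0 = -112, so m = -4/3.
Then b = (0 − 2·(-4/3))/4 = 2/3.

m = -1.333, b = 0.667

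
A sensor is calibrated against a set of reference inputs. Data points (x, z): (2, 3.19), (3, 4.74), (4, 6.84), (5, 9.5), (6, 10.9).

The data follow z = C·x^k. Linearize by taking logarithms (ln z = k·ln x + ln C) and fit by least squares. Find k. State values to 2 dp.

With ln zᵢ as the transformed response and ln xᵢ as the regressor:
Over the data: Σln x = 6.5793, Σ(ln x)² = 9.4099, Σln z = 9.2789, Σln x·ln z = 13.0825.
Normal system: [[9.4099, 6.5793]; [6.5793, 5]]·[k, ln C]ᵀ = [13.0825, 9.2789]ᵀ.
Slope k = (n·Σln x·ln z − Σln x·Σln z)/(n·Σ(ln x)² − (Σln x)²) = (5·13.0825 − 6.5793·9.2789)/3.7630 = 1.15979; ln C = (Σln z − k·Σln x)/n = 0.32967.

k = 1.16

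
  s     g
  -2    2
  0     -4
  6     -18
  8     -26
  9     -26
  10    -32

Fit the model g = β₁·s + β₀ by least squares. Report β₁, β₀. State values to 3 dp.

Compute the Gram sums: Σs·s = 285, Σs = 31, Σ1 = 6.
For Xᵀg: Σs·g = -874, Σg = -104.
Normal equations: [[285, 31]; [31, 6]]·[β₁, β₀]ᵀ = [-874, -104]ᵀ.
Determinant 285·6 − 31² = 749.
β₁ = ((-874)·6 − 31·(-104))/749 = -2020/749; β₀ = (285·(-104) − 31·(-874))/749 = -2546/749.

β₁ = -2.697, β₀ = -3.399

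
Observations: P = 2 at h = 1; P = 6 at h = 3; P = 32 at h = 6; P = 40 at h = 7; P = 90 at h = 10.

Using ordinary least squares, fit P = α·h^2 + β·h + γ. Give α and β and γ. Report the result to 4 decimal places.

α = 1.0402, β = -1.6563, γ = 2.3746

Forming AᵀA = [[13779, 1587, 195]; [1587, 195, 27]; [195, 27, 5]] and AᵀP = [12168, 1392, 170]ᵀ gives AᵀA·[α, β, γ]ᵀ = AᵀP.
Inverting the 3×3 Gram matrix, [α, β, γ]ᵀ = [336/323, -535/323, 767/323]ᵀ.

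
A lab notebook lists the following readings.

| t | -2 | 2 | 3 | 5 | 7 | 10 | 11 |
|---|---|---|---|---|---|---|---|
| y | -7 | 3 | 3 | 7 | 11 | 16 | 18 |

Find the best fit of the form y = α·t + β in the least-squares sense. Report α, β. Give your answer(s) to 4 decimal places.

α = 1.8660, β = -2.3108

Compute the Gram sums: Σt·t = 312, Σt = 36, Σ1 = 7.
Right-hand side: Σt·y = 499, Σy = 51.
Δ = 312·7 − 36² = 888.
α = (499·7 − 36·51)/888 = 1657/888; β = (312·51 − 36·499)/888 = -171/74.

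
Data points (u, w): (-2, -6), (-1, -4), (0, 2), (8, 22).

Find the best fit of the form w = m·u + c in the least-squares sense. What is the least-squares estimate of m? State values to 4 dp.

m = 2.7809

From the data, Σu·u = 69, Σu = 5, Σ1 = 4.
And Σu·w = 192, Σw = 14.
So AᵀA·[m, c]ᵀ = Aᵀw: [[69, 5]; [5, 4]]·[m, c]ᵀ = [192, 14]ᵀ.
Δ = 69·4 − 5² = 251.
m = (192·4 − 5·14)/251 = 698/251; c = (69·14 − 5·192)/251 = 6/251.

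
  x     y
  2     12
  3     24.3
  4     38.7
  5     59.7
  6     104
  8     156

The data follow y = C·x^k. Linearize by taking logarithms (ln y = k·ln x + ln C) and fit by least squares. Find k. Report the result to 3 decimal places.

k = 1.891

With ln yᵢ as the transformed response and ln xᵢ as the regressor:
Over the data: Σln x = 8.6587, Σ(ln x)² = 13.7340, Σln y = 23.1148, Σln x·ln y = 35.6996.
Normal system: [[13.7340, 8.6587]; [8.6587, 6]]·[k, ln C]ᵀ = [35.6996, 23.1148]ᵀ.
Δ = 13.7340·6 − (8.6587)² = 7.4309; k = (35.6996·6 − 8.6587·23.1148)/7.4309 = 1.89124, ln C = (13.7340·23.1148 − 8.6587·35.6996)/7.4309 = 1.12319.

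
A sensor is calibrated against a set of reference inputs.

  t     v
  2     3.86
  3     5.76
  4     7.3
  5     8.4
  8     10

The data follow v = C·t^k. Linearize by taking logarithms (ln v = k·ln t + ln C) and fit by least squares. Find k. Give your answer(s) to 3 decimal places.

Let Y = ln v. Fitting Y = k·ln t + ln C by least squares:
Σln t = 6.8669, Σ(ln t)² = 10.5236, Σln v = 9.5203, Σln t·ln v = 13.8289.
Equations: 10.5236·k + 6.8669·ln C = 13.8289;  6.8669·k + 5·ln C = 9.5203.
Solving (det = 5.4631): k = 0.68998, ln C = 0.95645.

k = 0.690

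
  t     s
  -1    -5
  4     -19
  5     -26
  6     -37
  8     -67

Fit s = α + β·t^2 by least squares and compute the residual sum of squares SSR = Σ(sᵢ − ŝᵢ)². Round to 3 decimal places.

SSR = 6.628

XᵀX·[α, β]ᵀ = Xᵀs reads: 5·α + 142·β = -154;  142·α + 6274·β = -6579.
(Σ1 = 5, Σt^2 = 142, Σt^2·t^2 = 6274, Σs = -154, Σt^2·s = -6579.)
Eliminating β: 6274·(row 1) − 142·(row 2) gives 11206·α = 6274·(-154) − 142·(-6579) = -31978, so α = -15989/5603.
Then β = ((-6579) − 142·(-15989/5603))/6274 = -11027/11206.
Residuals: -13025/11206, -2252/5603, 16297/11206, 7164/5603, -6548/5603; SSR = 74275/11206.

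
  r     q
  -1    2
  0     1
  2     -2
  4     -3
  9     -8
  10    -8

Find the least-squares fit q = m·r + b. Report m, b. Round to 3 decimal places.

m = -0.925, b = 0.698

Entries of MᵀM: Σr·r = 202, Σr = 24, Σ1 = 6.
For Mᵀq: Σr·q = -170, Σq = -18.
MᵀM·[m, b]ᵀ = Mᵀq becomes [[202, 24]; [24, 6]]·[m, b]ᵀ = [-170, -18]ᵀ.
Δ = 202·6 − 24² = 636.
m = ((-170)·6 − 24·(-18))/636 = -49/53; b = (202·(-18) − 24·(-170))/636 = 37/53.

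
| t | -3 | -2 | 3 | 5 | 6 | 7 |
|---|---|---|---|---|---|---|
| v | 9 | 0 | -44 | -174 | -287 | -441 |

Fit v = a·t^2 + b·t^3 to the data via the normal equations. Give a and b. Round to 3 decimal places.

a = -1.950, b = -1.006

The normal equations are: 4500·a + 27676·b = -36606;  27676·a + 181452·b = -236436.
Eliminating b: 181452·(row 1) − 27676·(row 2) gives 50573024·a = 181452·(-36606) − 27676·(-236436) = -98629176, so a = -12328647/6321628.
Then b = ((-236436) − 27676·(-12328647/6321628))/181452 = -6356793/6321628.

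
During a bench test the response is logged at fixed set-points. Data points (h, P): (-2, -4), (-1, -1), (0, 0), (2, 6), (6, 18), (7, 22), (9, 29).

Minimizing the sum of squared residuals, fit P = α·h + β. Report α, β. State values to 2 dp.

α = 2.98, β = 1.05

XᵀX·[α, β]ᵀ = XᵀP reads: 175·α + 21·β = 544;  21·α + 7·β = 70.
(Σh·h = 175, Σh = 21, Σ1 = 7, Σh·P = 544, ΣP = 70.)
Determinant 175·7 − 21² = 784.
α = (544·7 − 21·70)/784 = 167/56; β = (175·70 − 21·544)/784 = 59/56.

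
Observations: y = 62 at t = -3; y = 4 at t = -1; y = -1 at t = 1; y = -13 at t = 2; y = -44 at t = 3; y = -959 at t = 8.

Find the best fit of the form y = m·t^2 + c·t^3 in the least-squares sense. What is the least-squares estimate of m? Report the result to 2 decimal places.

m = 0.96

Setting ∂/∂m … = 0 gives: 4276·m + 32800·c = -61263;  32800·m + 263668·c = -493979.
Δ = 4276·263668 − 32800² = 51604368.
m = ((-61263)·263668 − 32800·(-493979))/51604368 = 12354629/12901092; c = (4276·(-493979) − 32800·(-61263))/51604368 = -25706951/12901092.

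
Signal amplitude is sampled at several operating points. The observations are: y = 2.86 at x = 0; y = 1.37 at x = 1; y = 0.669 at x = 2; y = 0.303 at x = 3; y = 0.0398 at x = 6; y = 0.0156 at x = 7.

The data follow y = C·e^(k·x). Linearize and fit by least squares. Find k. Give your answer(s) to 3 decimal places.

With ln yᵢ as the transformed response and xᵢ as the regressor:
Σx = 19.0000, Σ(x)² = 99.0000, Σln y = -7.6147, Σx·ln y = -52.5379.
Equations: 99.0000·k + 19.0000·ln C = -52.5379;  19.0000·k + 6·ln C = -7.6147.
Slope k = (n·Σx·ln y − Σx·Σln y)/(n·Σ(x)² − (Σx)²) = (6·-52.5379 − 19.0000·-7.6147)/233.0000 = -0.73196; ln C = (Σln y − k·Σx)/n = 1.04876.

k = -0.732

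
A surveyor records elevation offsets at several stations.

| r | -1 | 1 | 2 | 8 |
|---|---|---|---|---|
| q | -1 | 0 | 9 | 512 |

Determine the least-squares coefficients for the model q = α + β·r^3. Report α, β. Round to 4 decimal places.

α = -0.0047, β = 1.0000

Entries of AᵀA: Σ1 = 4, Σr^3 = 520, Σr^3·r^3 = 262210.
And Σq = 520, Σr^3·q = 262217.
Δ = 4·262210 − 520² = 778440.
α = (520·262210 − 520·262217)/778440 = -7/1497; β = (4·262217 − 520·520)/778440 = 194617/194610.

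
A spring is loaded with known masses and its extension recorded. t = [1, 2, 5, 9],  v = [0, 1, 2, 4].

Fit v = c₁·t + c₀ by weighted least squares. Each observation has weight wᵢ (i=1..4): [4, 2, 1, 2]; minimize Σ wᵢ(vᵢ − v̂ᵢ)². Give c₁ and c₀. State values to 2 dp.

c₁ = 0.48, c₀ = -0.33

From the data, Σwᵢ·t·t = 199, Σwᵢ·t = 31, Σwᵢ·1 = 9.
Moment sums: Σwᵢ·t·v = 86, Σwᵢ·v = 12.
Normal equations: [[199, 31]; [31, 9]]·[c₁, c₀]ᵀ = [86, 12]ᵀ.
Δ = 199·9 − 31² = 830.
c₁ = (86·9 − 31·12)/830 = 201/415; c₀ = (199·12 − 31·86)/830 = -139/415.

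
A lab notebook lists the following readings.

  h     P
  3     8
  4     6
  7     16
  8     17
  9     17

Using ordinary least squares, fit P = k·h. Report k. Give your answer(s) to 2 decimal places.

k = 2.05

With design matrix A, AᵀA = [[219]] and AᵀP = [449]ᵀ.
Hence k = 449 / 219 ≈ 2.05023.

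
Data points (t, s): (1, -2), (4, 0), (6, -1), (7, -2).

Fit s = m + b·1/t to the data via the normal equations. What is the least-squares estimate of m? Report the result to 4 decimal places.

Setting ∂/∂m … = 0 gives: 4·m + (131/84)·b = -5;  (131/84)·m + (7837/7056)·b = -103/42.
(Σ1 = 4, Σ1/t = 131/84, Σ1/t·1/t = 7837/7056, Σs = -5, Σ1/t·s = -103/42.)
Determinant 4·(7837/7056) − (131/84)² = 4729/2352.
m = ((-5)·(7837/7056) − (131/84)·(-103/42))/(4729/2352) = -12199/14187; b = (4·(-103/42) − (131/84)·(-5))/(4729/2352) = -4732/4729.

m = -0.8599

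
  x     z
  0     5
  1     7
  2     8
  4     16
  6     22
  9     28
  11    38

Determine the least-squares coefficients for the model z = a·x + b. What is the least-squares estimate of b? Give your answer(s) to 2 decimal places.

b = 3.84

Sums needed: Σx·x = 259, Σx = 33, Σ1 = 7.
And Σx·z = 889, Σz = 124.
Normal equations: [[259, 33]; [33, 7]]·[a, b]ᵀ = [889, 124]ᵀ.
Δ = 259·7 − 33² = 724.
a = (889·7 − 33·124)/724 = 2131/724; b = (259·124 − 33·889)/724 = 2779/724.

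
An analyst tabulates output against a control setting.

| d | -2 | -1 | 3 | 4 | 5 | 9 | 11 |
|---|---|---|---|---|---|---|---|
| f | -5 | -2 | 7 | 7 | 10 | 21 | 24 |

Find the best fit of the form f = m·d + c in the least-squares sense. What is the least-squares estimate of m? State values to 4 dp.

The normal system MᵀM·[m, c]ᵀ = Mᵀf is [[257, 29]; [29, 7]]·[m, c]ᵀ = [564, 62]ᵀ.
Eliminating c: 7·(row 1) − 29·(row 2) gives 958·m = 7·564 − 29·62 = 2150, so m = 1075/479.
Then c = (62 − 29·(1075/479))/7 = -211/479.

m = 2.2443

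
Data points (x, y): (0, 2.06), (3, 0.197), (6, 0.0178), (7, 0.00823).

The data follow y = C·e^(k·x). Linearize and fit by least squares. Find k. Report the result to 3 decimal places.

Linearized form: ln y = k·x + ln C. From the 4 transformed points,
Over the data: Σx = 16.0000, Σ(x)² = 94.0000, Σln y = -9.7304, Σx·ln y = -62.6448.
Normal system: [[94.0000, 16.0000]; [16.0000, 4]]·[k, ln C]ᵀ = [-62.6448, -9.7304]ᵀ.
Slope k = (n·Σx·ln y − Σx·Σln y)/(n·Σ(x)² − (Σx)²) = (4·-62.6448 − 16.0000·-9.7304)/120.0000 = -0.79078; ln C = (Σln y − k·Σx)/n = 0.73051.

k = -0.791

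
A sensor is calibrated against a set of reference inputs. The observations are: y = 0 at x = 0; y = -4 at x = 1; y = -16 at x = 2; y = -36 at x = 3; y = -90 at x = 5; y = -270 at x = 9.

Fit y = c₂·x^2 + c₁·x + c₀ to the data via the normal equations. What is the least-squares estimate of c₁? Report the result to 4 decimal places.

c₁ = -3.0744

With design matrix M, MᵀM = [[7284, 890, 120]; [890, 120, 20]; [120, 20, 6]] and Mᵀy = [-24512, -3024, -416]ᵀ.
Inverting the 3×3 Gram matrix, [c₂, c₁, c₀]ᵀ = [-3064/1019, -15664/5095, 1072/1019]ᵀ.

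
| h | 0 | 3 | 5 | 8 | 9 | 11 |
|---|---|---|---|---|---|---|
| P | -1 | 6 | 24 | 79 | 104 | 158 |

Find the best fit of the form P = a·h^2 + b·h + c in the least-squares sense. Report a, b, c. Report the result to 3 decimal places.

a = 1.533, b = -2.295, c = -1.229

Entries of AᵀA: Σh^2·h^2 = 26004, Σh^2·h = 2724, Σh^2 = 300, Σh·h = 300, Σh = 36, Σ1 = 6.
Right-hand side: Σh^2·P = 33252, Σh·P = 3444, ΣP = 370.
Normal equations: [[26004, 2724, 300]; [2724, 300, 36]; [300, 36, 6]]·[a, b, c]ᵀ = [33252, 3444, 370]ᵀ.
Row-reducing yields a = 23/15, b = -241/105, c = -43/35.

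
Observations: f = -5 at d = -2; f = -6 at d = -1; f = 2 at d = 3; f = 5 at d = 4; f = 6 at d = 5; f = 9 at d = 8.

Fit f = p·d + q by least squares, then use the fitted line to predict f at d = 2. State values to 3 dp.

f̂ = 0.506

Forming MᵀM = [[119, 17]; [17, 6]] and Mᵀf = [144, 11]ᵀ gives MᵀM·[p, q]ᵀ = Mᵀf.
Δ = 119·6 − 17² = 425.
p = (144·6 − 17·11)/425 = 677/425; q = (119·11 − 17·144)/425 = -67/25.
At d = 2: f̂ = (677/425)·(2) + (-67/25)·(1) = 43/85.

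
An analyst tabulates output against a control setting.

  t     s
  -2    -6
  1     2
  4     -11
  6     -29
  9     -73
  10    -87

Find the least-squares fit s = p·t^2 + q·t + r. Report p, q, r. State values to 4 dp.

Normal-equation sums: Σt^2·t^2 = 18130, Σt^2·t = 2002, Σt^2 = 238, Σt·t = 238, Σt = 28, Σ1 = 6.
Right-hand side: Σt^2·s = -15855, Σt·s = -1731, Σs = -204.
Normal equations: [[18130, 2002, 238]; [2002, 238, 28]; [238, 28, 6]]·[p, q, r]ᵀ = [-15855, -1731, -204]ᵀ.
Solving the 3×3 system (Gaussian elimination) gives p = -992/987, q = 307/282, r = 37/47.

p = -1.0051, q = 1.0887, r = 0.7872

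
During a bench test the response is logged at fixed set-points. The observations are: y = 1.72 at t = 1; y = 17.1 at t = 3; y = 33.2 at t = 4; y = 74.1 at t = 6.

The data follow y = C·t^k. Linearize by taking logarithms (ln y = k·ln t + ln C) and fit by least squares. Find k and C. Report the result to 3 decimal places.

Taking logs, ln y = k·ln t + ln C, so regress ln y on ln t.
XᵀX = [[6.3392, 4.2767]; [4.2767, 4]], rhs = [15.6889, 11.1894]ᵀ  (here Σln t = 4.2767, Σ(ln t)² = 6.3392, Σln y = 11.1894, Σln t·ln y = 15.6889).
Slope k = (n·Σln t·ln y − Σln t·Σln y)/(n·Σ(ln t)² − (Σln t)²) = (4·15.6889 − 4.2767·11.1894)/7.0668 = 2.10879; ln C = (Σln y − k·Σln t)/n = 0.54270, so C = exp(0.54270) = 1.72064.

k = 2.109, C = 1.721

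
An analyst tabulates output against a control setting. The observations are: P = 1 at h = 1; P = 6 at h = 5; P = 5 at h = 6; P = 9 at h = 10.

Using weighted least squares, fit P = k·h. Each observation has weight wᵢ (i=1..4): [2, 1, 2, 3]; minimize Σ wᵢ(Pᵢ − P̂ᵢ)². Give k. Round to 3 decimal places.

The normal system MᵀWM·[k]ᵀ = MᵀWP is [[399]]·[k]ᵀ = [362]ᵀ.
k = 362/399 = 0.907268.

k = 0.907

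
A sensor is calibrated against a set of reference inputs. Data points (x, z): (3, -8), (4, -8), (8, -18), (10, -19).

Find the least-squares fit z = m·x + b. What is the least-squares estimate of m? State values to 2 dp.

Compute the Gram sums: Σx·x = 189, Σx = 25, Σ1 = 4.
And Σx·z = -390, Σz = -53.
Normal equations: [[189, 25]; [25, 4]]·[m, b]ᵀ = [-390, -53]ᵀ.
det = 189·4 − 25² = 131.
m = ((-390)·4 − 25·(-53))/131 = -235/131; b = (189·(-53) − 25·(-390))/131 = -267/131.

m = -1.79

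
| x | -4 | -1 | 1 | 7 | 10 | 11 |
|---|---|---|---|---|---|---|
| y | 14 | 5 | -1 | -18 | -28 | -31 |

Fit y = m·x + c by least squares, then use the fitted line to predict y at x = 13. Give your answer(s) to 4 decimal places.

ŷ = -36.6927

Forming MᵀM = [[288, 24]; [24, 6]] and Mᵀy = [-809, -59]ᵀ gives MᵀM·[m, c]ᵀ = Mᵀy.
Eliminating c: 6·(row 1) − 24·(row 2) gives 1152·m = 6·(-809) − 24·(-59) = -3438, so m = -191/64.
Then c = ((-59) − 24·(-191/64))/6 = 101/48.
At x = 13: ŷ = (-191/64)·(13) + (101/48)·(1) = -7045/192.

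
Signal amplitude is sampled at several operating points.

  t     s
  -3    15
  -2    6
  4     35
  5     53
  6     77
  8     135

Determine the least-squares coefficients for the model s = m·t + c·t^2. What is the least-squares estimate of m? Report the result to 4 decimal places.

m = 0.8427

The normal equations are: 154·m + 882·c = 1890;  882·m + 6370·c = 13456.
(Σt·t = 154, Σt·t^2 = 882, Σt^2·t^2 = 6370, Σt·s = 1890, Σt^2·s = 13456.)
Eliminating c: 6370·(row 1) − 882·(row 2) gives 203056·m = 6370·1890 − 882·13456 = 171108, so m = 873/1036.
Then c = (13456 − 882·(873/1036))/6370 = 14473/7252.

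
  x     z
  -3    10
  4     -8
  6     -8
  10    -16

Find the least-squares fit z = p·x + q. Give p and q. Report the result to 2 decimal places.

p = -1.99, q = 2.95

Entries of AᵀA: Σx·x = 161, Σx = 17, Σ1 = 4.
Right-hand side: Σx·z = -270, Σz = -22.
Normal equations: [[161, 17]; [17, 4]]·[p, q]ᵀ = [-270, -22]ᵀ.
Eliminating q: 4·(row 1) − 17·(row 2) gives 355·p = 4·(-270) − 17·(-22) = -706, so p = -706/355.
Then q = ((-22) − 17·(-706/355))/4 = 1048/355.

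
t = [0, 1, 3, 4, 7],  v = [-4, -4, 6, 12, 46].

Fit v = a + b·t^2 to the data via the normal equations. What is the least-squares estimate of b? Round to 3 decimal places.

Compute the Gram sums: Σ1 = 5, Σt^2 = 75, Σt^2·t^2 = 2739.
Right-hand side: Σv = 56, Σt^2·v = 2496.
AᵀA·[a, b]ᵀ = Aᵀv becomes [[5, 75]; [75, 2739]]·[a, b]ᵀ = [56, 2496]ᵀ.
Determinant 5·2739 − 75² = 8070.
a = (56·2739 − 75·2496)/8070 = -5636/1345; b = (5·2496 − 75·56)/8070 = 276/269.

b = 1.026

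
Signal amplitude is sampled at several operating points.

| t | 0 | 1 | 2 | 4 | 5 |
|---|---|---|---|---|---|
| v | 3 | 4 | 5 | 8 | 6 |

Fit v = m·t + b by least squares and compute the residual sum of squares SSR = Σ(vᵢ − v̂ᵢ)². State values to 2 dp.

The normal equations are: 46·m + 12·b = 76;  12·m + 5·b = 26.
(Σt·t = 46, Σt = 12, Σ1 = 5, Σt·v = 76, Σv = 26.)
Eliminating b: 5·(row 1) − 12·(row 2) gives 86·m = 5·76 − 12·26 = 68, so m = 34/43.
Then b = (26 − 12·(34/43))/5 = 142/43.
Residuals: -13/43, -4/43, 5/43, 66/43, -54/43; SSR = 174/43.

SSR = 4.05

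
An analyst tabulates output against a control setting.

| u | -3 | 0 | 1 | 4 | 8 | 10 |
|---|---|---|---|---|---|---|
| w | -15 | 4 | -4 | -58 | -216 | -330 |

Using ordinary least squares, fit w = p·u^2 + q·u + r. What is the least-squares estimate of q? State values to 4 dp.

q = -3.1861

Normal-equation sums: Σu^2·u^2 = 14434, Σu^2·u = 1550, Σu^2 = 190, Σu·u = 190, Σu = 20, Σ1 = 6.
Right-hand side: Σu^2·w = -47891, Σu·w = -5219, Σw = -619.
MᵀM·[p, q, r]ᵀ = Mᵀw becomes [[14434, 1550, 190]; [1550, 190, 20]; [190, 20, 6]]·[p, q, r]ᵀ = [-47891, -5219, -619]ᵀ.
Inverting the 3×3 Gram matrix, [p, q, r]ᵀ = [-178897/59358, -472807/148395, 28619/9893]ᵀ.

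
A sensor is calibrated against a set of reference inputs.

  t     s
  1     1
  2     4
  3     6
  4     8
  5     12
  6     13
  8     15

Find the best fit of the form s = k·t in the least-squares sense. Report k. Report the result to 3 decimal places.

k = 2.045

With design matrix X, XᵀX = [[155]] and Xᵀs = [317]ᵀ.
k = 317/155 = 2.04516.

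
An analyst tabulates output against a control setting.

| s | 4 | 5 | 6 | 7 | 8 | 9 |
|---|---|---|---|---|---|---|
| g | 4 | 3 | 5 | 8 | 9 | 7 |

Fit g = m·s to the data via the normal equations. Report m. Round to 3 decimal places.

Normal-equation sums: Σs·s = 271.
Right-hand side: Σs·g = 252.
So XᵀX·[m]ᵀ = Xᵀg: [[271]]·[m]ᵀ = [252]ᵀ.
Hence m = 252 / 271 ≈ 0.929889.

m = 0.930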